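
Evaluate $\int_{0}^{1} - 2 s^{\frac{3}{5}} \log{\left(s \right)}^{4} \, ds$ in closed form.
$- \frac{9375}{2048}$

Begin with the known integral
$$J(a) = \int_{0}^{1} - 2 s^{a} \, ds = - \frac{2}{a + 1}.$$

Differentiating under the integral sign brings down a factor of $\ln s$:
$$\frac{dJ}{da} = \int_{0}^{1} - 2 s^{a} \log{\left(s \right)} \, ds = \frac{2}{\left(a + 1\right)^{2}}.$$

Repeating $4$ times in total — each differentiation brings down another $\ln s$ — gives
$$\frac{d^{4}J}{da^{4}} = \int_{0}^{1} - 2 s^{a} \log{\left(s \right)}^{4} \, ds = - \frac{48}{\left(a + 1\right)^{5}},$$
and the integrand here is exactly the target integrand, so $I = - \frac{48}{\left(a + 1\right)^{5}}$.

Setting $a = \frac{3}{5}$:
$$I = - \frac{9375}{2048}.$$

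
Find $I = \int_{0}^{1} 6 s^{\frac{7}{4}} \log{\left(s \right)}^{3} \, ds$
$- \frac{9216}{14641}$

Consider the simpler parametrised integral
$$J(a) = \int_{0}^{1} 6 s^{a} \, ds = \frac{6}{a + 1}.$$

Differentiating under the integral sign brings down a factor of $\ln s$:
$$\frac{dJ}{da} = \int_{0}^{1} 6 s^{a} \log{\left(s \right)} \, ds = - \frac{6}{\left(a + 1\right)^{2}}.$$

Repeating $3$ times in total — each differentiation brings down another $\ln s$ — gives
$$\frac{d^{3}J}{da^{3}} = \int_{0}^{1} 6 s^{a} \log{\left(s \right)}^{3} \, ds = - \frac{36}{\left(a + 1\right)^{4}},$$
and the integrand here is exactly the target integrand, so $I = - \frac{36}{\left(a + 1\right)^{4}}$.

Setting $a = \frac{7}{4}$:
$$I = - \frac{9216}{14641}.$$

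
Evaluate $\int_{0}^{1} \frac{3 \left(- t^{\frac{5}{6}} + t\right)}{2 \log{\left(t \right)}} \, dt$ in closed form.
$\log{\left(\frac{24 \sqrt{33}}{121} \right)}$

Introduce a parameter $a$ in the exponent: let $I(a) = \int_{0}^{1} \frac{3 \left(- t^{\frac{5}{6}} + t^{a}\right)}{2 \log{\left(t \right)}} \, dt$.

Since $\dfrac{\partial}{\partial a}\,t^{a} = t^{a} \ln t$, the $\ln t$ in the denominator cancels and
$$\frac{dI}{da} = \int_{0}^{1} \frac{3}{2} t^{a} \, dt = \frac{3}{2} \left[\frac{t^{a+1}}{a+1}\right]_0^1 = \frac{3}{2 \left(a + 1\right)}.$$

Integrating with respect to $a$ gives $I(a) = \log{\left(\frac{6 \sqrt{66} \left(a + 1\right)^{\frac{3}{2}}}{121} \right)} + C$.

At $a = \frac{5}{6}$ the integrand is identically $0$, so $I(\frac{5}{6}) = 0$. The closed form gives $0$, hence $C = 0$.

Setting $a = 1$:
$$I = \log{\left(\frac{24 \sqrt{33}}{121} \right)}.$$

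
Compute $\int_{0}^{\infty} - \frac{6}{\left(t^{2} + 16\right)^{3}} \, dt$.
$- \frac{9 \pi}{8192}$

Recall the elementary integral
$$J(a) = \int_{0}^{\infty} - \frac{6}{a^{2} + t^{2}} \, dt = - \frac{3 \pi}{a}.$$

Differentiating under the integral sign with respect to $a$,
$$\frac{dJ}{da} = \int_{0}^{\infty} \frac{12 a}{\left(a^{2} + t^{2}\right)^{2}} \, dt = \frac{3 \pi}{a^{2}},$$
so $\int_{0}^{\infty} - \frac{6}{\left(a^{2} + t^{2}\right)^{2}} \, dt = - \frac{3 \pi}{2 a^{3}}$.

Repeating — each differentiation of $1/(t^2+a^2)^j$ produces $-2ja/(t^2+a^2)^{j+1}$ — and dividing through by $-2ja$ at each step yields, after $2$ differentiations in total,
$$\int_{0}^{\infty} - \frac{6}{\left(a^{2} + t^{2}\right)^{3}} \, dt = - \frac{9 \pi}{8 a^{5}}.$$

Setting $a = 4$:
$$I = - \frac{9 \pi}{8192}.$$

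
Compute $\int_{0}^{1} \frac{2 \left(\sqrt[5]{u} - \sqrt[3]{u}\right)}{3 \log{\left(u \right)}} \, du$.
$\log{\left(\frac{3 \sqrt[3]{30}}{10} \right)}$

Consider the one-parameter family: let $I(a) = \int_{0}^{1} \frac{2 \left(- \sqrt[3]{u} + u^{a}\right)}{3 \log{\left(u \right)}} \, du$.

Since $\dfrac{\partial}{\partial a}\,u^{a} = u^{a} \ln u$, the $\ln u$ in the denominator cancels and
$$\frac{dI}{da} = \int_{0}^{1} \frac{2}{3} u^{a} \, du = \frac{2}{3} \left[\frac{u^{a+1}}{a+1}\right]_0^1 = \frac{2}{3 \left(a + 1\right)}.$$

Integrating with respect to $a$ gives $I(a) = \log{\left(\frac{6^{\frac{2}{3}} \left(a + 1\right)^{\frac{2}{3}}}{4} \right)} + C$.

At $a = \frac{1}{3}$ the integrand is identically $0$, so $I(\frac{1}{3}) = 0$. The closed form gives $0$, hence $C = 0$.

Setting $a = \frac{1}{5}$:
$$I = \log{\left(\frac{3 \sqrt[3]{30}}{10} \right)}.$$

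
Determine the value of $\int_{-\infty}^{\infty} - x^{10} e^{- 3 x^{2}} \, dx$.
$- \frac{35 \sqrt{3} \sqrt{\pi}}{864}$

Begin with the known integral
$$J(a) = \int_{-\infty}^{\infty} - e^{- a x^{2}} \, dx = - \frac{\sqrt{\pi}}{\sqrt{a}}.$$

Differentiating under the integral sign brings down a factor of $(-x^2)$:
$$\frac{dJ}{da} = \int_{-\infty}^{\infty} x^{2} e^{- a x^{2}} \, dx = \frac{\sqrt{\pi}}{2 a^{\frac{3}{2}}}.$$

Repeating $5$ times in total — each differentiation brings down another $(-x^2)$ — gives
$$\frac{d^{5}J}{da^{5}} = \int_{-\infty}^{\infty} x^{10} e^{- a x^{2}} \, dx = \frac{945 \sqrt{\pi}}{32 a^{\frac{11}{2}}},$$
and the integrand here is $(-1)^{5}$ times the target integrand, so $I = (-1)^{5}\,\frac{d^{5}J}{da^{5}} = - \frac{945 \sqrt{\pi}}{32 a^{\frac{11}{2}}}$.

Setting $a = 3$:
$$I = - \frac{35 \sqrt{3} \sqrt{\pi}}{864}.$$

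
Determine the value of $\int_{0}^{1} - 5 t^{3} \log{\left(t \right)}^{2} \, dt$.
$- \frac{5}{32}$

Start from the elementary integral
$$J(a) = \int_{0}^{1} - 5 t^{a} \, dt = - \frac{5}{a + 1}.$$

Differentiating under the integral sign brings down a factor of $\ln t$:
$$\frac{dJ}{da} = \int_{0}^{1} - 5 t^{a} \log{\left(t \right)} \, dt = \frac{5}{\left(a + 1\right)^{2}}.$$

Repeating twice in total — each differentiation brings down another $\ln t$ — gives
$$\frac{d^{2}J}{da^{2}} = \int_{0}^{1} - 5 t^{a} \log{\left(t \right)}^{2} \, dt = - \frac{10}{\left(a + 1\right)^{3}},$$
and the integrand here is exactly the target integrand, so $I = - \frac{10}{\left(a + 1\right)^{3}}$.

Setting $a = 3$:
$$I = - \frac{5}{32}.$$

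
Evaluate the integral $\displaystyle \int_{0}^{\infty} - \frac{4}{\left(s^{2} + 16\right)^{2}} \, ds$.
$- \frac{\pi}{64}$

Begin with the known result
$$J(a) = \int_{0}^{\infty} - \frac{4}{a^{2} + s^{2}} \, ds = - \frac{2 \pi}{a}.$$

Differentiating under the integral sign with respect to $a$,
$$\frac{dJ}{da} = \int_{0}^{\infty} \frac{8 a}{\left(a^{2} + s^{2}\right)^{2}} \, ds = \frac{2 \pi}{a^{2}},$$
so $\int_{0}^{\infty} - \frac{4}{\left(a^{2} + s^{2}\right)^{2}} \, ds = - \frac{\pi}{a^{3}}$.

Setting $a = 4$:
$$I = - \frac{\pi}{64}.$$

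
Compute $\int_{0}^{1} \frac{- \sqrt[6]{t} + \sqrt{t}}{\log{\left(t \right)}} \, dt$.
$\log{\left(\frac{9}{7} \right)}$

Consider the one-parameter family: let $I(a) = \int_{0}^{1} \frac{- \sqrt[6]{t} + t^{a}}{\log{\left(t \right)}} \, dt$.

Since $\dfrac{\partial}{\partial a}\,t^{a} = t^{a} \ln t$, the $\ln t$ in the denominator cancels and
$$\frac{dI}{da} = \int_{0}^{1} t^{a} \, dt = \left[\frac{t^{a+1}}{a+1}\right]_0^1 = \frac{1}{a + 1}.$$

Integrating with respect to $a$ gives $I(a) = \log{\left(\frac{6 a}{7} + \frac{6}{7} \right)} + C$.

At $a = \frac{1}{6}$ the integrand is identically $0$, so $I(\frac{1}{6}) = 0$. The closed form gives $0$, hence $C = 0$.

Setting $a = \frac{1}{2}$:
$$I = \log{\left(\frac{9}{7} \right)}.$$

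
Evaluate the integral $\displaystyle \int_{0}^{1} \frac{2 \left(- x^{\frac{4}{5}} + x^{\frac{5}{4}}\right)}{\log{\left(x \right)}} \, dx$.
$- \log{\left(\frac{16}{25} \right)}$

Replace the exponent $\frac{4}{5}$ by a parameter $a$: let $I(a) = \int_{0}^{1} \frac{2 \left(x^{\frac{5}{4}} - x^{a}\right)}{\log{\left(x \right)}} \, dx$.

Since $\dfrac{\partial}{\partial a}\,x^{a} = x^{a} \ln x$, the $\ln x$ in the denominator cancels and
$$\frac{dI}{da} = \int_{0}^{1} -2 x^{a} \, dx = -2 \left[\frac{x^{a+1}}{a+1}\right]_0^1 = - \frac{2}{a + 1}.$$

Integrating with respect to $a$ gives $I(a) = - \log{\left(\frac{16 \left(a + 1\right)^{2}}{81} \right)} + C$.

At $a = \frac{5}{4}$ the integrand is identically $0$, so $I(\frac{5}{4}) = 0$. The closed form gives $0$, hence $C = 0$.

Setting $a = \frac{4}{5}$:
$$I = - \log{\left(\frac{16}{25} \right)}.$$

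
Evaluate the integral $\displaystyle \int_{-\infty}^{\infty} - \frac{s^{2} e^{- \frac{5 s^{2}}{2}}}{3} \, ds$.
$- \frac{\sqrt{10} \sqrt{\pi}}{75}$

Begin with the known integral
$$J(a) = \int_{-\infty}^{\infty} - \frac{e^{- a s^{2}}}{3} \, ds = - \frac{\sqrt{\pi}}{3 \sqrt{a}}.$$

Differentiating under the integral sign brings down a factor of $(-s^2)$:
$$\frac{dJ}{da} = \int_{-\infty}^{\infty} \frac{s^{2} e^{- a s^{2}}}{3} \, ds = \frac{\sqrt{\pi}}{6 a^{\frac{3}{2}}}.$$

The integral on the left is $-I$, so $I = - \frac{\sqrt{\pi}}{6 a^{\frac{3}{2}}}$.

Setting $a = \frac{5}{2}$:
$$I = - \frac{\sqrt{10} \sqrt{\pi}}{75}.$$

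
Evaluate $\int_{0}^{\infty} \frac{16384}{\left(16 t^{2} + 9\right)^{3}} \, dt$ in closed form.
$\frac{256 \pi}{81}$

Begin with the known result
$$J(a) = \int_{0}^{\infty} \frac{4}{a^{2} + t^{2}} \, dt = \frac{2 \pi}{a}.$$

Differentiating under the integral sign with respect to $a$,
$$\frac{dJ}{da} = \int_{0}^{\infty} - \frac{8 a}{\left(a^{2} + t^{2}\right)^{2}} \, dt = - \frac{2 \pi}{a^{2}},$$
so $\int_{0}^{\infty} \frac{4}{\left(a^{2} + t^{2}\right)^{2}} \, dt = \frac{\pi}{a^{3}}$.

Repeating — each differentiation of $1/(t^2+a^2)^j$ produces $-2ja/(t^2+a^2)^{j+1}$ — and dividing through by $-2ja$ at each step yields, after $2$ differentiations in total,
$$\int_{0}^{\infty} \frac{4}{\left(a^{2} + t^{2}\right)^{3}} \, dt = \frac{3 \pi}{4 a^{5}}.$$

Setting $a = \frac{3}{4}$:
$$I = \frac{256 \pi}{81}.$$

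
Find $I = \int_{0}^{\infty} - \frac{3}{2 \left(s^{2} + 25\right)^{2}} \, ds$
$- \frac{3 \pi}{1000}$

Begin with the known result
$$J(a) = \int_{0}^{\infty} - \frac{3}{2 \left(a^{2} + s^{2}\right)} \, ds = - \frac{3 \pi}{4 a}.$$

Differentiating under the integral sign with respect to $a$,
$$\frac{dJ}{da} = \int_{0}^{\infty} \frac{3 a}{\left(a^{2} + s^{2}\right)^{2}} \, ds = \frac{3 \pi}{4 a^{2}},$$
so $\int_{0}^{\infty} - \frac{3}{2 \left(a^{2} + s^{2}\right)^{2}} \, ds = - \frac{3 \pi}{8 a^{3}}$.

Setting $a = 5$:
$$I = - \frac{3 \pi}{1000}.$$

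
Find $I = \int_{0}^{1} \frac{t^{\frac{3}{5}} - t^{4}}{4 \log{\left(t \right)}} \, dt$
$- \frac{\log{\left(10 \right)}}{4} - \frac{\log{\left(5 \right)}}{4} + \log{\left(2 \right)}$

Consider the one-parameter family: let $I(a) = \int_{0}^{1} \frac{t^{\frac{3}{5}} - t^{a}}{4 \log{\left(t \right)}} \, dt$.

Since $\dfrac{\partial}{\partial a}\,t^{a} = t^{a} \ln t$, the $\ln t$ in the denominator cancels and
$$\frac{dI}{da} = \int_{0}^{1} - \frac{1}{4} t^{a} \, dt = - \frac{1}{4} \left[\frac{t^{a+1}}{a+1}\right]_0^1 = - \frac{1}{4 a + 4}.$$

Integrating with respect to $a$ gives $I(a) = - \frac{\log{\left(a + 1 \right)}}{4} - \frac{\log{\left(10 \right)}}{4} + \log{\left(2 \right)} + C$.

At $a = \frac{3}{5}$ the integrand is identically $0$, so $I(\frac{3}{5}) = 0$. The closed form gives $0$, hence $C = 0$.

Setting $a = 4$:
$$I = - \frac{\log{\left(10 \right)}}{4} - \frac{\log{\left(5 \right)}}{4} + \log{\left(2 \right)}.$$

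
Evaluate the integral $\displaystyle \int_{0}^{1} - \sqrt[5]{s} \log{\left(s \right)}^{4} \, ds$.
$- \frac{3125}{324}$

Begin with the known integral
$$J(a) = \int_{0}^{1} - s^{a} \, ds = - \frac{1}{a + 1}.$$

Differentiating under the integral sign brings down a factor of $\ln s$:
$$\frac{dJ}{da} = \int_{0}^{1} - s^{a} \log{\left(s \right)} \, ds = \frac{1}{\left(a + 1\right)^{2}}.$$

Repeating $4$ times in total — each differentiation brings down another $\ln s$ — gives
$$\frac{d^{4}J}{da^{4}} = \int_{0}^{1} - s^{a} \log{\left(s \right)}^{4} \, ds = - \frac{24}{\left(a + 1\right)^{5}},$$
and the integrand here is exactly the target integrand, so $I = - \frac{24}{\left(a + 1\right)^{5}}$.

Setting $a = \frac{1}{5}$:
$$I = - \frac{3125}{324}.$$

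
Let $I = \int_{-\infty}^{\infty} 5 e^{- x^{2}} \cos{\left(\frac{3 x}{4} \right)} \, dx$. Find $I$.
$\frac{5 \sqrt{\pi}}{e^{\frac{9}{64}}}$

Let $b$ denote the cosine frequency and define $I(b) = \int_{-\infty}^{\infty} 5 e^{- x^{2}} \cos{\left(b x \right)} \, dx$.

Differentiating under the integral sign,
$$I'(b) = \int_{-\infty}^{\infty} - 5 x e^{- x^{2}} \sin{\left(b x \right)} \, dx.$$

Integrate $\int_{-\infty}^{\infty} x \sin(b x)\, e^{- x^{2}}\, dx$ by parts with $u = \sin(b x)$ and $dv = x\, e^{- x^{2}}\, dx$, giving $v = - \frac{e^{- x^{2}}}{2}$. The boundary term vanishes and
$$\int_{-\infty}^{\infty} x \sin(b x)\, e^{- x^{2}}\, dx = \frac{b}{2} \int_{-\infty}^{\infty} \cos(b x)\, e^{- x^{2}}\, dx,$$
so $I'(b) = - \frac{b}{2}\, I(b)$.

This is a separable first-order ODE; solving with the initial condition $I(0) = \int_{-\infty}^{\infty} 5 e^{- x^{2}}\,dx = 5 \sqrt{\pi}$ gives
$$I(b) = 5 \sqrt{\pi} e^{- \frac{b^{2}}{4}}.$$

Setting $b = \frac{3}{4}$:
$$I = \frac{5 \sqrt{\pi}}{e^{\frac{9}{64}}}.$$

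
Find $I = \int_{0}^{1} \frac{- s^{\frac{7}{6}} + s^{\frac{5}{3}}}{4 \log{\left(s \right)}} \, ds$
$- \frac{\log{\left(13 \right)}}{4} + \log{\left(2 \right)}$

Replace the exponent $\frac{5}{3}$ by a parameter $a$: let $I(a) = \int_{0}^{1} \frac{- s^{\frac{7}{6}} + s^{a}}{4 \log{\left(s \right)}} \, ds$.

Since $\dfrac{\partial}{\partial a}\,s^{a} = s^{a} \ln s$, the $\ln s$ in the denominator cancels and
$$\frac{dI}{da} = \int_{0}^{1} \frac{1}{4} s^{a} \, ds = \frac{1}{4} \left[\frac{s^{a+1}}{a+1}\right]_0^1 = \frac{1}{4 \left(a + 1\right)}.$$

Integrating with respect to $a$ gives $I(a) = \frac{\log{\left(a + 1 \right)}}{4} - \frac{\log{\left(13 \right)}}{4} + \frac{\log{\left(6 \right)}}{4} + C$.

At $a = \frac{7}{6}$ the integrand is identically $0$, so $I(\frac{7}{6}) = 0$. The closed form gives $0$, hence $C = 0$.

Setting $a = \frac{5}{3}$:
$$I = - \frac{\log{\left(13 \right)}}{4} + \log{\left(2 \right)}.$$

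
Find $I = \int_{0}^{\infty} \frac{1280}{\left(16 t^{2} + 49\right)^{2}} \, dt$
$\frac{80 \pi}{343}$

Begin with the known result
$$J(a) = \int_{0}^{\infty} \frac{5}{a^{2} + t^{2}} \, dt = \frac{5 \pi}{2 a}.$$

Differentiating under the integral sign with respect to $a$,
$$\frac{dJ}{da} = \int_{0}^{\infty} - \frac{10 a}{\left(a^{2} + t^{2}\right)^{2}} \, dt = - \frac{5 \pi}{2 a^{2}},$$
so $\int_{0}^{\infty} \frac{5}{\left(a^{2} + t^{2}\right)^{2}} \, dt = \frac{5 \pi}{4 a^{3}}$.

Setting $a = \frac{7}{4}$:
$$I = \frac{80 \pi}{343}.$$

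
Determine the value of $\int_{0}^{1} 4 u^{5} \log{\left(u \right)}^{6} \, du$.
$\frac{5}{486}$

Consider the simpler parametrised integral
$$J(a) = \int_{0}^{1} 4 u^{a} \, du = \frac{4}{a + 1}.$$

Differentiating under the integral sign brings down a factor of $\ln u$:
$$\frac{dJ}{da} = \int_{0}^{1} 4 u^{a} \log{\left(u \right)} \, du = - \frac{4}{\left(a + 1\right)^{2}}.$$

Repeating $6$ times in total — each differentiation brings down another $\ln u$ — gives
$$\frac{d^{6}J}{da^{6}} = \int_{0}^{1} 4 u^{a} \log{\left(u \right)}^{6} \, du = \frac{2880}{\left(a + 1\right)^{7}},$$
and the integrand here is exactly the target integrand, so $I = \frac{2880}{\left(a + 1\right)^{7}}$.

Setting $a = 5$:
$$I = \frac{5}{486}.$$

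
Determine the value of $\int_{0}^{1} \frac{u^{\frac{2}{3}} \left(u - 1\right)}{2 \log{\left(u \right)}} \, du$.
$\log{\left(\frac{2 \sqrt{10}}{5} \right)}$

Replace the exponent $\frac{5}{3}$ by a parameter $a$: let $I(a) = \int_{0}^{1} \frac{- u^{\frac{2}{3}} + u^{a}}{2 \log{\left(u \right)}} \, du$.

Since $\dfrac{\partial}{\partial a}\,u^{a} = u^{a} \ln u$, the $\ln u$ in the denominator cancels and
$$\frac{dI}{da} = \int_{0}^{1} \frac{1}{2} u^{a} \, du = \frac{1}{2} \left[\frac{u^{a+1}}{a+1}\right]_0^1 = \frac{1}{2 \left(a + 1\right)}.$$

Integrating with respect to $a$ gives $I(a) = \log{\left(\frac{\sqrt{15} \sqrt{a + 1}}{5} \right)} + C$.

At $a = \frac{2}{3}$ the integrand is identically $0$, so $I(\frac{2}{3}) = 0$. The closed form gives $0$, hence $C = 0$.

Setting $a = \frac{5}{3}$:
$$I = \log{\left(\frac{2 \sqrt{10}}{5} \right)}.$$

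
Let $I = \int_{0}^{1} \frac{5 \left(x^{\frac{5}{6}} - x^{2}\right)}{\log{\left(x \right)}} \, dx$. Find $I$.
$- \log{\left(\frac{1889568}{161051} \right)}$

Consider the one-parameter family: let $I(a) = \int_{0}^{1} \frac{5 \left(x^{\frac{5}{6}} - x^{a}\right)}{\log{\left(x \right)}} \, dx$.

Since $\dfrac{\partial}{\partial a}\,x^{a} = x^{a} \ln x$, the $\ln x$ in the denominator cancels and
$$\frac{dI}{da} = \int_{0}^{1} -5 x^{a} \, dx = -5 \left[\frac{x^{a+1}}{a+1}\right]_0^1 = - \frac{5}{a + 1}.$$

Integrating with respect to $a$ gives $I(a) = - \log{\left(\frac{7776 \left(a + 1\right)^{5}}{161051} \right)} + C$.

At $a = \frac{5}{6}$ the integrand is identically $0$, so $I(\frac{5}{6}) = 0$. The closed form gives $0$, hence $C = 0$.

Setting $a = 2$:
$$I = - \log{\left(\frac{1889568}{161051} \right)}.$$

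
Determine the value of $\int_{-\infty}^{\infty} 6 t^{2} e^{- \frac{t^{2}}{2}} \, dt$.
$6 \sqrt{2} \sqrt{\pi}$

Start from the elementary integral
$$J(a) = \int_{-\infty}^{\infty} 6 e^{- a t^{2}} \, dt = \frac{6 \sqrt{\pi}}{\sqrt{a}}.$$

Differentiating under the integral sign brings down a factor of $(-t^2)$:
$$\frac{dJ}{da} = \int_{-\infty}^{\infty} - 6 t^{2} e^{- a t^{2}} \, dt = - \frac{3 \sqrt{\pi}}{a^{\frac{3}{2}}}.$$

The integral on the left is $-I$, so $I = \frac{3 \sqrt{\pi}}{a^{\frac{3}{2}}}$.

Setting $a = \frac{1}{2}$:
$$I = 6 \sqrt{2} \sqrt{\pi}.$$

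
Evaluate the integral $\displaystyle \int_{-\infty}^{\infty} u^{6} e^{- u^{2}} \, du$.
$\frac{15 \sqrt{\pi}}{8}$

Begin with the known integral
$$J(a) = \int_{-\infty}^{\infty} e^{- a u^{2}} \, du = \frac{\sqrt{\pi}}{\sqrt{a}}.$$

Differentiating under the integral sign brings down a factor of $(-u^2)$:
$$\frac{dJ}{da} = \int_{-\infty}^{\infty} - u^{2} e^{- a u^{2}} \, du = - \frac{\sqrt{\pi}}{2 a^{\frac{3}{2}}}.$$

Repeating $3$ times in total — each differentiation brings down another $(-u^2)$ — gives
$$\frac{d^{3}J}{da^{3}} = \int_{-\infty}^{\infty} - u^{6} e^{- a u^{2}} \, du = - \frac{15 \sqrt{\pi}}{8 a^{\frac{7}{2}}},$$
and the integrand here is $(-1)^{3}$ times the target integrand, so $I = (-1)^{3}\,\frac{d^{3}J}{da^{3}} = \frac{15 \sqrt{\pi}}{8 a^{\frac{7}{2}}}$.

Setting $a = 1$:
$$I = \frac{15 \sqrt{\pi}}{8}.$$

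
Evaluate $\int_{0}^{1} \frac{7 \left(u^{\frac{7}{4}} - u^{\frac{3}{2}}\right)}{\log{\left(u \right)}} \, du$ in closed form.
$\log{\left(\frac{19487171}{10000000} \right)}$

Introduce a parameter $a$ in the exponent: let $I(a) = \int_{0}^{1} \frac{7 \left(- u^{\frac{3}{2}} + u^{a}\right)}{\log{\left(u \right)}} \, du$.

Since $\dfrac{\partial}{\partial a}\,u^{a} = u^{a} \ln u$, the $\ln u$ in the denominator cancels and
$$\frac{dI}{da} = \int_{0}^{1} 7 u^{a} \, du = 7 \left[\frac{u^{a+1}}{a+1}\right]_0^1 = \frac{7}{a + 1}.$$

Integrating with respect to $a$ gives $I(a) = \log{\left(\frac{128 \left(a + 1\right)^{7}}{78125} \right)} + C$.

At $a = \frac{3}{2}$ the integrand is identically $0$, so $I(\frac{3}{2}) = 0$. The closed form gives $0$, hence $C = 0$.

Setting $a = \frac{7}{4}$:
$$I = \log{\left(\frac{19487171}{10000000} \right)}.$$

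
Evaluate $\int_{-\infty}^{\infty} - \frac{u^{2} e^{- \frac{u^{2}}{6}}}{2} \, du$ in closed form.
$- \frac{3 \sqrt{6} \sqrt{\pi}}{2}$

Consider the simpler parametrised integral
$$J(a) = \int_{-\infty}^{\infty} - \frac{e^{- a u^{2}}}{2} \, du = - \frac{\sqrt{\pi}}{2 \sqrt{a}}.$$

Differentiating under the integral sign brings down a factor of $(-u^2)$:
$$\frac{dJ}{da} = \int_{-\infty}^{\infty} \frac{u^{2} e^{- a u^{2}}}{2} \, du = \frac{\sqrt{\pi}}{4 a^{\frac{3}{2}}}.$$

The integral on the left is $-I$, so $I = - \frac{\sqrt{\pi}}{4 a^{\frac{3}{2}}}$.

Setting $a = \frac{1}{6}$:
$$I = - \frac{3 \sqrt{6} \sqrt{\pi}}{2}.$$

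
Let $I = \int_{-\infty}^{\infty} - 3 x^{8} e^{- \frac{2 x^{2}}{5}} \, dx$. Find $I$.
$- \frac{196875 \sqrt{10} \sqrt{\pi}}{512}$

Start from the elementary integral
$$J(a) = \int_{-\infty}^{\infty} - 3 e^{- a x^{2}} \, dx = - \frac{3 \sqrt{\pi}}{\sqrt{a}}.$$

Differentiating under the integral sign brings down a factor of $(-x^2)$:
$$\frac{dJ}{da} = \int_{-\infty}^{\infty} 3 x^{2} e^{- a x^{2}} \, dx = \frac{3 \sqrt{\pi}}{2 a^{\frac{3}{2}}}.$$

Repeating $4$ times in total — each differentiation brings down another $(-x^2)$ — gives
$$\frac{d^{4}J}{da^{4}} = \int_{-\infty}^{\infty} - 3 x^{8} e^{- a x^{2}} \, dx = - \frac{315 \sqrt{\pi}}{16 a^{\frac{9}{2}}},$$
and the integrand here is exactly the target integrand, so $I = - \frac{315 \sqrt{\pi}}{16 a^{\frac{9}{2}}}$.

Setting $a = \frac{2}{5}$:
$$I = - \frac{196875 \sqrt{10} \sqrt{\pi}}{512}.$$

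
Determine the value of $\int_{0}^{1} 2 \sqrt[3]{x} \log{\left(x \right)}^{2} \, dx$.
$\frac{27}{16}$

Begin with the known integral
$$J(a) = \int_{0}^{1} 2 x^{a} \, dx = \frac{2}{a + 1}.$$

Differentiating under the integral sign brings down a factor of $\ln x$:
$$\frac{dJ}{da} = \int_{0}^{1} 2 x^{a} \log{\left(x \right)} \, dx = - \frac{2}{\left(a + 1\right)^{2}}.$$

Repeating twice in total — each differentiation brings down another $\ln x$ — gives
$$\frac{d^{2}J}{da^{2}} = \int_{0}^{1} 2 x^{a} \log{\left(x \right)}^{2} \, dx = \frac{4}{\left(a + 1\right)^{3}},$$
and the integrand here is exactly the target integrand, so $I = \frac{4}{\left(a + 1\right)^{3}}$.

Setting $a = \frac{1}{3}$:
$$I = \frac{27}{16}.$$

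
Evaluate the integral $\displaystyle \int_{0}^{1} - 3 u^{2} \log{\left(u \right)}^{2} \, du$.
$- \frac{2}{9}$

Begin with the known integral
$$J(a) = \int_{0}^{1} - 3 u^{a} \, du = - \frac{3}{a + 1}.$$

Differentiating under the integral sign brings down a factor of $\ln u$:
$$\frac{dJ}{da} = \int_{0}^{1} - 3 u^{a} \log{\left(u \right)} \, du = \frac{3}{\left(a + 1\right)^{2}}.$$

Repeating twice in total — each differentiation brings down another $\ln u$ — gives
$$\frac{d^{2}J}{da^{2}} = \int_{0}^{1} - 3 u^{a} \log{\left(u \right)}^{2} \, du = - \frac{6}{\left(a + 1\right)^{3}},$$
and the integrand here is exactly the target integrand, so $I = - \frac{6}{\left(a + 1\right)^{3}}$.

Setting $a = 2$:
$$I = - \frac{2}{9}.$$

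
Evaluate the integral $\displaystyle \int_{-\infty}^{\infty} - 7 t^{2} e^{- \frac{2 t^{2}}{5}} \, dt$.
$- \frac{35 \sqrt{10} \sqrt{\pi}}{8}$

Start from the elementary integral
$$J(a) = \int_{-\infty}^{\infty} - 7 e^{- a t^{2}} \, dt = - \frac{7 \sqrt{\pi}}{\sqrt{a}}.$$

Differentiating under the integral sign brings down a factor of $(-t^2)$:
$$\frac{dJ}{da} = \int_{-\infty}^{\infty} 7 t^{2} e^{- a t^{2}} \, dt = \frac{7 \sqrt{\pi}}{2 a^{\frac{3}{2}}}.$$

The integral on the left is $-I$, so $I = - \frac{7 \sqrt{\pi}}{2 a^{\frac{3}{2}}}$.

Setting $a = \frac{2}{5}$:
$$I = - \frac{35 \sqrt{10} \sqrt{\pi}}{8}.$$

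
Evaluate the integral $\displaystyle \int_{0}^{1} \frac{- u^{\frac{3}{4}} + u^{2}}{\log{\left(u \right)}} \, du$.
$\log{\left(\frac{12}{7} \right)}$

Replace the exponent $2$ by a parameter $a$: let $I(a) = \int_{0}^{1} \frac{- u^{\frac{3}{4}} + u^{a}}{\log{\left(u \right)}} \, du$.

Since $\dfrac{\partial}{\partial a}\,u^{a} = u^{a} \ln u$, the $\ln u$ in the denominator cancels and
$$\frac{dI}{da} = \int_{0}^{1} u^{a} \, du = \left[\frac{u^{a+1}}{a+1}\right]_0^1 = \frac{1}{a + 1}.$$

Integrating with respect to $a$ gives $I(a) = \log{\left(\frac{4 a}{7} + \frac{4}{7} \right)} + C$.

At $a = \frac{3}{4}$ the integrand is identically $0$, so $I(\frac{3}{4}) = 0$. The closed form gives $0$, hence $C = 0$.

Setting $a = 2$:
$$I = \log{\left(\frac{12}{7} \right)}.$$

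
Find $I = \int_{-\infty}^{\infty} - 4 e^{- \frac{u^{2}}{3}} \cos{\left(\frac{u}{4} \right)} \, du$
$- \frac{4 \sqrt{3} \sqrt{\pi}}{e^{\frac{3}{64}}}$

Treat the cosine frequency as a parameter and define $I(b) = \int_{-\infty}^{\infty} - 4 e^{- \frac{u^{2}}{3}} \cos{\left(b u \right)} \, du$.

Differentiating under the integral sign,
$$I'(b) = \int_{-\infty}^{\infty} 4 u e^{- \frac{u^{2}}{3}} \sin{\left(b u \right)} \, du.$$

Integrate $\int_{-\infty}^{\infty} u \sin(b u)\, e^{- \frac{u^{2}}{3}}\, du$ by parts with $w = \sin(b u)$ and $dv = u\, e^{- \frac{u^{2}}{3}}\, du$, giving $v = - \frac{3 e^{- \frac{u^{2}}{3}}}{2}$. The boundary term vanishes and
$$\int_{-\infty}^{\infty} u \sin(b u)\, e^{- \frac{u^{2}}{3}}\, du = \frac{3 b}{2} \int_{-\infty}^{\infty} \cos(b u)\, e^{- \frac{u^{2}}{3}}\, du,$$
so $I'(b) = - \frac{3 b}{2}\, I(b)$.

This is a separable first-order ODE; solving with the initial condition $I(0) = \int_{-\infty}^{\infty} - 4 e^{- \frac{u^{2}}{3}}\,du = - 4 \sqrt{3} \sqrt{\pi}$ gives
$$I(b) = - 4 \sqrt{3} \sqrt{\pi} e^{- \frac{3 b^{2}}{4}}.$$

Setting $b = \frac{1}{4}$:
$$I = - \frac{4 \sqrt{3} \sqrt{\pi}}{e^{\frac{3}{64}}}.$$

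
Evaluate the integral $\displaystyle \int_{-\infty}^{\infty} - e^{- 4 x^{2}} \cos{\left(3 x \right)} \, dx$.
$- \frac{\sqrt{\pi}}{2 e^{\frac{9}{16}}}$

Treat the cosine frequency as a parameter and define $I(b) = \int_{-\infty}^{\infty} - e^{- 4 x^{2}} \cos{\left(b x \right)} \, dx$.

Differentiating under the integral sign,
$$I'(b) = \int_{-\infty}^{\infty} x e^{- 4 x^{2}} \sin{\left(b x \right)} \, dx.$$

Integrate $\int_{-\infty}^{\infty} x \sin(b x)\, e^{- 4 x^{2}}\, dx$ by parts with $u = \sin(b x)$ and $dv = x\, e^{- 4 x^{2}}\, dx$, giving $v = - \frac{e^{- 4 x^{2}}}{8}$. The boundary term vanishes and
$$\int_{-\infty}^{\infty} x \sin(b x)\, e^{- 4 x^{2}}\, dx = \frac{b}{8} \int_{-\infty}^{\infty} \cos(b x)\, e^{- 4 x^{2}}\, dx,$$
so $I'(b) = - \frac{b}{8}\, I(b)$.

This is a separable first-order ODE; solving with the initial condition $I(0) = \int_{-\infty}^{\infty} - e^{- 4 x^{2}}\,dx = - \frac{\sqrt{\pi}}{2}$ gives
$$I(b) = - \frac{\sqrt{\pi} e^{- \frac{b^{2}}{16}}}{2}.$$

Setting $b = 3$:
$$I = - \frac{\sqrt{\pi}}{2 e^{\frac{9}{16}}}.$$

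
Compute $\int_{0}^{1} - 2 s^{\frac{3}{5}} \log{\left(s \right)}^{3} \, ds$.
$\frac{1875}{1024}$

Consider the simpler parametrised integral
$$J(a) = \int_{0}^{1} - 2 s^{a} \, ds = - \frac{2}{a + 1}.$$

Differentiating under the integral sign brings down a factor of $\ln s$:
$$\frac{dJ}{da} = \int_{0}^{1} - 2 s^{a} \log{\left(s \right)} \, ds = \frac{2}{\left(a + 1\right)^{2}}.$$

Repeating $3$ times in total — each differentiation brings down another $\ln s$ — gives
$$\frac{d^{3}J}{da^{3}} = \int_{0}^{1} - 2 s^{a} \log{\left(s \right)}^{3} \, ds = \frac{12}{\left(a + 1\right)^{4}},$$
and the integrand here is exactly the target integrand, so $I = \frac{12}{\left(a + 1\right)^{4}}$.

Setting $a = \frac{3}{5}$:
$$I = \frac{1875}{1024}.$$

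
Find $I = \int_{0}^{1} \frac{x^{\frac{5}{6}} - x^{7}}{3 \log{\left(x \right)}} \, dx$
$- \log{\left(2 \right)} - \frac{\log{\left(6 \right)}}{3} + \frac{\log{\left(11 \right)}}{3}$

Replace the exponent $\frac{5}{6}$ by a parameter $a$: let $I(a) = \int_{0}^{1} \frac{- x^{7} + x^{a}}{3 \log{\left(x \right)}} \, dx$.

Since $\dfrac{\partial}{\partial a}\,x^{a} = x^{a} \ln x$, the $\ln x$ in the denominator cancels and
$$\frac{dI}{da} = \int_{0}^{1} \frac{1}{3} x^{a} \, dx = \frac{1}{3} \left[\frac{x^{a+1}}{a+1}\right]_0^1 = \frac{1}{3 \left(a + 1\right)}.$$

Integrating with respect to $a$ gives $I(a) = \frac{\log{\left(a + 1 \right)}}{3} - \log{\left(2 \right)} + C$.

At $a = 7$ the integrand is identically $0$, so $I(7) = 0$. The closed form gives $0$, hence $C = 0$.

Setting $a = \frac{5}{6}$:
$$I = - \log{\left(2 \right)} - \frac{\log{\left(6 \right)}}{3} + \frac{\log{\left(11 \right)}}{3}.$$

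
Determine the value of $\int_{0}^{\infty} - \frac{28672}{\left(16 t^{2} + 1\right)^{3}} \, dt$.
$- 1344 \pi$

Begin with the known result
$$J(a) = \int_{0}^{\infty} - \frac{7}{a^{2} + t^{2}} \, dt = - \frac{7 \pi}{2 a}.$$

Differentiating under the integral sign with respect to $a$,
$$\frac{dJ}{da} = \int_{0}^{\infty} \frac{14 a}{\left(a^{2} + t^{2}\right)^{2}} \, dt = \frac{7 \pi}{2 a^{2}},$$
so $\int_{0}^{\infty} - \frac{7}{\left(a^{2} + t^{2}\right)^{2}} \, dt = - \frac{7 \pi}{4 a^{3}}$.

Repeating — each differentiation of $1/(t^2+a^2)^j$ produces $-2ja/(t^2+a^2)^{j+1}$ — and dividing through by $-2ja$ at each step yields, after $2$ differentiations in total,
$$\int_{0}^{\infty} - \frac{7}{\left(a^{2} + t^{2}\right)^{3}} \, dt = - \frac{21 \pi}{16 a^{5}}.$$

Setting $a = \frac{1}{4}$:
$$I = - 1344 \pi.$$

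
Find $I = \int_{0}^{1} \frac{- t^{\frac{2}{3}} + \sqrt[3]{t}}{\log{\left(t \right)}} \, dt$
$- \log{\left(\frac{5}{4} \right)}$

Introduce a parameter $a$ in the exponent: let $I(a) = \int_{0}^{1} \frac{\sqrt[3]{t} - t^{a}}{\log{\left(t \right)}} \, dt$.

Since $\dfrac{\partial}{\partial a}\,t^{a} = t^{a} \ln t$, the $\ln t$ in the denominator cancels and
$$\frac{dI}{da} = \int_{0}^{1} -1 t^{a} \, dt = -1 \left[\frac{t^{a+1}}{a+1}\right]_0^1 = - \frac{1}{a + 1}.$$

Integrating with respect to $a$ gives $I(a) = - \log{\left(\frac{3 a}{4} + \frac{3}{4} \right)} + C$.

At $a = \frac{1}{3}$ the integrand is identically $0$, so $I(\frac{1}{3}) = 0$. The closed form gives $0$, hence $C = 0$.

Setting $a = \frac{2}{3}$:
$$I = - \log{\left(\frac{5}{4} \right)}.$$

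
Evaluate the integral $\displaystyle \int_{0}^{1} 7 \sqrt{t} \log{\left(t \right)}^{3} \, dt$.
$- \frac{224}{27}$

Begin with the known integral
$$J(a) = \int_{0}^{1} 7 t^{a} \, dt = \frac{7}{a + 1}.$$

Differentiating under the integral sign brings down a factor of $\ln t$:
$$\frac{dJ}{da} = \int_{0}^{1} 7 t^{a} \log{\left(t \right)} \, dt = - \frac{7}{\left(a + 1\right)^{2}}.$$

Repeating $3$ times in total — each differentiation brings down another $\ln t$ — gives
$$\frac{d^{3}J}{da^{3}} = \int_{0}^{1} 7 t^{a} \log{\left(t \right)}^{3} \, dt = - \frac{42}{\left(a + 1\right)^{4}},$$
and the integrand here is exactly the target integrand, so $I = - \frac{42}{\left(a + 1\right)^{4}}$.

Setting $a = \frac{1}{2}$:
$$I = - \frac{224}{27}.$$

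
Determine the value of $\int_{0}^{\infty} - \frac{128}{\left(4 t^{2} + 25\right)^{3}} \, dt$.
$- \frac{12 \pi}{3125}$

Start from the standard arctangent integral
$$J(a) = \int_{0}^{\infty} - \frac{2}{a^{2} + t^{2}} \, dt = - \frac{\pi}{a}.$$

Differentiating under the integral sign with respect to $a$,
$$\frac{dJ}{da} = \int_{0}^{\infty} \frac{4 a}{\left(a^{2} + t^{2}\right)^{2}} \, dt = \frac{\pi}{a^{2}},$$
so $\int_{0}^{\infty} - \frac{2}{\left(a^{2} + t^{2}\right)^{2}} \, dt = - \frac{\pi}{2 a^{3}}$.

Repeating — each differentiation of $1/(t^2+a^2)^j$ produces $-2ja/(t^2+a^2)^{j+1}$ — and dividing through by $-2ja$ at each step yields, after $2$ differentiations in total,
$$\int_{0}^{\infty} - \frac{2}{\left(a^{2} + t^{2}\right)^{3}} \, dt = - \frac{3 \pi}{8 a^{5}}.$$

Setting $a = \frac{5}{2}$:
$$I = - \frac{12 \pi}{3125}.$$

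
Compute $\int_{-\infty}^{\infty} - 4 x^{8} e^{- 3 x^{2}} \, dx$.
$- \frac{35 \sqrt{3} \sqrt{\pi}}{324}$

Begin with the known integral
$$J(a) = \int_{-\infty}^{\infty} - 4 e^{- a x^{2}} \, dx = - \frac{4 \sqrt{\pi}}{\sqrt{a}}.$$

Differentiating under the integral sign brings down a factor of $(-x^2)$:
$$\frac{dJ}{da} = \int_{-\infty}^{\infty} 4 x^{2} e^{- a x^{2}} \, dx = \frac{2 \sqrt{\pi}}{a^{\frac{3}{2}}}.$$

Repeating $4$ times in total — each differentiation brings down another $(-x^2)$ — gives
$$\frac{d^{4}J}{da^{4}} = \int_{-\infty}^{\infty} - 4 x^{8} e^{- a x^{2}} \, dx = - \frac{105 \sqrt{\pi}}{4 a^{\frac{9}{2}}},$$
and the integrand here is exactly the target integrand, so $I = - \frac{105 \sqrt{\pi}}{4 a^{\frac{9}{2}}}$.

Setting $a = 3$:
$$I = - \frac{35 \sqrt{3} \sqrt{\pi}}{324}.$$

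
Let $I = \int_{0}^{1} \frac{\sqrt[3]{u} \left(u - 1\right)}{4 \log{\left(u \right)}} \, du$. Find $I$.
$- \frac{\log{\left(2 \right)}}{2} + \frac{\log{\left(7 \right)}}{4}$

Consider the one-parameter family: let $I(a) = \int_{0}^{1} \frac{u^{\frac{4}{3}} - u^{a}}{4 \log{\left(u \right)}} \, du$.

Since $\dfrac{\partial}{\partial a}\,u^{a} = u^{a} \ln u$, the $\ln u$ in the denominator cancels and
$$\frac{dI}{da} = \int_{0}^{1} - \frac{1}{4} u^{a} \, du = - \frac{1}{4} \left[\frac{u^{a+1}}{a+1}\right]_0^1 = - \frac{1}{4 a + 4}.$$

Integrating with respect to $a$ gives $I(a) = - \frac{\log{\left(a + 1 \right)}}{4} - \frac{\log{\left(3 \right)}}{4} + \frac{\log{\left(7 \right)}}{4} + C$.

At $a = \frac{4}{3}$ the integrand is identically $0$, so $I(\frac{4}{3}) = 0$. The closed form gives $0$, hence $C = 0$.

Setting $a = \frac{1}{3}$:
$$I = - \frac{\log{\left(2 \right)}}{2} + \frac{\log{\left(7 \right)}}{4}.$$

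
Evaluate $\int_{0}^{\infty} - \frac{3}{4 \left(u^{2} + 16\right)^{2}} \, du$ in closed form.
$- \frac{3 \pi}{1024}$

Start from the standard arctangent integral
$$J(a) = \int_{0}^{\infty} - \frac{3}{4 \left(a^{2} + u^{2}\right)} \, du = - \frac{3 \pi}{8 a}.$$

Differentiating under the integral sign with respect to $a$,
$$\frac{dJ}{da} = \int_{0}^{\infty} \frac{3 a}{2 \left(a^{2} + u^{2}\right)^{2}} \, du = \frac{3 \pi}{8 a^{2}},$$
so $\int_{0}^{\infty} - \frac{3}{4 \left(a^{2} + u^{2}\right)^{2}} \, du = - \frac{3 \pi}{16 a^{3}}$.

Setting $a = 4$:
$$I = - \frac{3 \pi}{1024}.$$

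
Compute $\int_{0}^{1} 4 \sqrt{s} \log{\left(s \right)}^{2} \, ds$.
$\frac{64}{27}$

Consider the simpler parametrised integral
$$J(a) = \int_{0}^{1} 4 s^{a} \, ds = \frac{4}{a + 1}.$$

Differentiating under the integral sign brings down a factor of $\ln s$:
$$\frac{dJ}{da} = \int_{0}^{1} 4 s^{a} \log{\left(s \right)} \, ds = - \frac{4}{\left(a + 1\right)^{2}}.$$

Repeating twice in total — each differentiation brings down another $\ln s$ — gives
$$\frac{d^{2}J}{da^{2}} = \int_{0}^{1} 4 s^{a} \log{\left(s \right)}^{2} \, ds = \frac{8}{\left(a + 1\right)^{3}},$$
and the integrand here is exactly the target integrand, so $I = \frac{8}{\left(a + 1\right)^{3}}$.

Setting $a = \frac{1}{2}$:
$$I = \frac{64}{27}.$$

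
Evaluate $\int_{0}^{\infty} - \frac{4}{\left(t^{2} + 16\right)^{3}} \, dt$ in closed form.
$- \frac{3 \pi}{4096}$

Recall the elementary integral
$$J(a) = \int_{0}^{\infty} - \frac{4}{a^{2} + t^{2}} \, dt = - \frac{2 \pi}{a}.$$

Differentiating under the integral sign with respect to $a$,
$$\frac{dJ}{da} = \int_{0}^{\infty} \frac{8 a}{\left(a^{2} + t^{2}\right)^{2}} \, dt = \frac{2 \pi}{a^{2}},$$
so $\int_{0}^{\infty} - \frac{4}{\left(a^{2} + t^{2}\right)^{2}} \, dt = - \frac{\pi}{a^{3}}$.

Repeating — each differentiation of $1/(t^2+a^2)^j$ produces $-2ja/(t^2+a^2)^{j+1}$ — and dividing through by $-2ja$ at each step yields, after $2$ differentiations in total,
$$\int_{0}^{\infty} - \frac{4}{\left(a^{2} + t^{2}\right)^{3}} \, dt = - \frac{3 \pi}{4 a^{5}}.$$

Setting $a = 4$:
$$I = - \frac{3 \pi}{4096}.$$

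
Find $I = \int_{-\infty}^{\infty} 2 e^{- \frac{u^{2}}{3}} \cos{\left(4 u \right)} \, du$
$\frac{2 \sqrt{3} \sqrt{\pi}}{e^{12}}$

Treat the cosine frequency as a parameter and define $I(b) = \int_{-\infty}^{\infty} 2 e^{- \frac{u^{2}}{3}} \cos{\left(b u \right)} \, du$.

Differentiating under the integral sign,
$$I'(b) = \int_{-\infty}^{\infty} - 2 u e^{- \frac{u^{2}}{3}} \sin{\left(b u \right)} \, du.$$

Integrate $\int_{-\infty}^{\infty} u \sin(b u)\, e^{- \frac{u^{2}}{3}}\, du$ by parts with $w = \sin(b u)$ and $dv = u\, e^{- \frac{u^{2}}{3}}\, du$, giving $v = - \frac{3 e^{- \frac{u^{2}}{3}}}{2}$. The boundary term vanishes and
$$\int_{-\infty}^{\infty} u \sin(b u)\, e^{- \frac{u^{2}}{3}}\, du = \frac{3 b}{2} \int_{-\infty}^{\infty} \cos(b u)\, e^{- \frac{u^{2}}{3}}\, du,$$
so $I'(b) = - \frac{3 b}{2}\, I(b)$.

This is a separable first-order ODE; solving with the initial condition $I(0) = \int_{-\infty}^{\infty} 2 e^{- \frac{u^{2}}{3}}\,du = 2 \sqrt{3} \sqrt{\pi}$ gives
$$I(b) = 2 \sqrt{3} \sqrt{\pi} e^{- \frac{3 b^{2}}{4}}.$$

Setting $b = 4$:
$$I = \frac{2 \sqrt{3} \sqrt{\pi}}{e^{12}}.$$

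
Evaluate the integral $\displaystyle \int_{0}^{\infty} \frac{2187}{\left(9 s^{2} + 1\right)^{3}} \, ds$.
$\frac{2187 \pi}{16}$

Recall the elementary integral
$$J(a) = \int_{0}^{\infty} \frac{3}{a^{2} + s^{2}} \, ds = \frac{3 \pi}{2 a}.$$

Differentiating under the integral sign with respect to $a$,
$$\frac{dJ}{da} = \int_{0}^{\infty} - \frac{6 a}{\left(a^{2} + s^{2}\right)^{2}} \, ds = - \frac{3 \pi}{2 a^{2}},$$
so $\int_{0}^{\infty} \frac{3}{\left(a^{2} + s^{2}\right)^{2}} \, ds = \frac{3 \pi}{4 a^{3}}$.

Repeating — each differentiation of $1/(s^2+a^2)^j$ produces $-2ja/(s^2+a^2)^{j+1}$ — and dividing through by $-2ja$ at each step yields, after $2$ differentiations in total,
$$\int_{0}^{\infty} \frac{3}{\left(a^{2} + s^{2}\right)^{3}} \, ds = \frac{9 \pi}{16 a^{5}}.$$

Setting $a = \frac{1}{3}$:
$$I = \frac{2187 \pi}{16}.$$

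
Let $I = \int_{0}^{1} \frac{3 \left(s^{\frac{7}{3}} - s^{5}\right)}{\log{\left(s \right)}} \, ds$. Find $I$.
$- \log{\left(\frac{729}{125} \right)}$

Consider the one-parameter family: let $I(a) = \int_{0}^{1} \frac{3 \left(s^{\frac{7}{3}} - s^{a}\right)}{\log{\left(s \right)}} \, ds$.

Since $\dfrac{\partial}{\partial a}\,s^{a} = s^{a} \ln s$, the $\ln s$ in the denominator cancels and
$$\frac{dI}{da} = \int_{0}^{1} -3 s^{a} \, ds = -3 \left[\frac{s^{a+1}}{a+1}\right]_0^1 = - \frac{3}{a + 1}.$$

Integrating with respect to $a$ gives $I(a) = - \log{\left(\frac{27 \left(a + 1\right)^{3}}{1000} \right)} + C$.

At $a = \frac{7}{3}$ the integrand is identically $0$, so $I(\frac{7}{3}) = 0$. The closed form gives $0$, hence $C = 0$.

Setting $a = 5$:
$$I = - \log{\left(\frac{729}{125} \right)}.$$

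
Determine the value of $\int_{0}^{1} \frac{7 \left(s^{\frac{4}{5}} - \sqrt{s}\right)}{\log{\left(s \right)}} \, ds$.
$- \log{\left(\frac{78125}{279936} \right)}$

Replace the exponent $\frac{1}{2}$ by a parameter $a$: let $I(a) = \int_{0}^{1} \frac{7 \left(s^{\frac{4}{5}} - s^{a}\right)}{\log{\left(s \right)}} \, ds$.

Since $\dfrac{\partial}{\partial a}\,s^{a} = s^{a} \ln s$, the $\ln s$ in the denominator cancels and
$$\frac{dI}{da} = \int_{0}^{1} -7 s^{a} \, ds = -7 \left[\frac{s^{a+1}}{a+1}\right]_0^1 = - \frac{7}{a + 1}.$$

Integrating with respect to $a$ gives $I(a) = - \log{\left(\frac{78125 \left(a + 1\right)^{7}}{4782969} \right)} + C$.

At $a = \frac{4}{5}$ the integrand is identically $0$, so $I(\frac{4}{5}) = 0$. The closed form gives $0$, hence $C = 0$.

Setting $a = \frac{1}{2}$:
$$I = - \log{\left(\frac{78125}{279936} \right)}.$$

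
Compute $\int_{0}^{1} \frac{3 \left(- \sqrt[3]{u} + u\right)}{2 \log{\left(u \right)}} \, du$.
$\log{\left(\frac{3 \sqrt{6}}{4} \right)}$

Replace the exponent $\frac{1}{3}$ by a parameter $a$: let $I(a) = \int_{0}^{1} \frac{3 \left(u - u^{a}\right)}{2 \log{\left(u \right)}} \, du$.

Since $\dfrac{\partial}{\partial a}\,u^{a} = u^{a} \ln u$, the $\ln u$ in the denominator cancels and
$$\frac{dI}{da} = \int_{0}^{1} - \frac{3}{2} u^{a} \, du = - \frac{3}{2} \left[\frac{u^{a+1}}{a+1}\right]_0^1 = - \frac{3}{2 a + 2}.$$

Integrating with respect to $a$ gives $I(a) = - \frac{3 \log{\left(a + 1 \right)}}{2} + \frac{3 \log{\left(2 \right)}}{2} + C$.

At $a = 1$ the integrand is identically $0$, so $I(1) = 0$. The closed form gives $0$, hence $C = 0$.

Setting $a = \frac{1}{3}$:
$$I = \log{\left(\frac{3 \sqrt{6}}{4} \right)}.$$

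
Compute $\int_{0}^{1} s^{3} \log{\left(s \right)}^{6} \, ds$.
$\frac{45}{1024}$

Begin with the known integral
$$J(a) = \int_{0}^{1} s^{a} \, ds = \frac{1}{a + 1}.$$

Differentiating under the integral sign brings down a factor of $\ln s$:
$$\frac{dJ}{da} = \int_{0}^{1} s^{a} \log{\left(s \right)} \, ds = - \frac{1}{\left(a + 1\right)^{2}}.$$

Repeating $6$ times in total — each differentiation brings down another $\ln s$ — gives
$$\frac{d^{6}J}{da^{6}} = \int_{0}^{1} s^{a} \log{\left(s \right)}^{6} \, ds = \frac{720}{\left(a + 1\right)^{7}},$$
and the integrand here is exactly the target integrand, so $I = \frac{720}{\left(a + 1\right)^{7}}$.

Setting $a = 3$:
$$I = \frac{45}{1024}.$$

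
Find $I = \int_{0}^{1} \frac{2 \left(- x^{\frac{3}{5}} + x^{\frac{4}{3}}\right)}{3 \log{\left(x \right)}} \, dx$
$\log{\left(\frac{\sqrt[3]{3} \cdot 35^{\frac{2}{3}}}{12} \right)}$

Replace the exponent $\frac{3}{5}$ by a parameter $a$: let $I(a) = \int_{0}^{1} \frac{2 \left(x^{\frac{4}{3}} - x^{a}\right)}{3 \log{\left(x \right)}} \, dx$.

Since $\dfrac{\partial}{\partial a}\,x^{a} = x^{a} \ln x$, the $\ln x$ in the denominator cancels and
$$\frac{dI}{da} = \int_{0}^{1} - \frac{2}{3} x^{a} \, dx = - \frac{2}{3} \left[\frac{x^{a+1}}{a+1}\right]_0^1 = - \frac{2}{3 a + 3}.$$

Integrating with respect to $a$ gives $I(a) = - \frac{2 \log{\left(a + 1 \right)}}{3} - \frac{2 \log{\left(3 \right)}}{3} + \frac{2 \log{\left(7 \right)}}{3} + C$.

At $a = \frac{4}{3}$ the integrand is identically $0$, so $I(\frac{4}{3}) = 0$. The closed form gives $0$, hence $C = 0$.

Setting $a = \frac{3}{5}$:
$$I = \log{\left(\frac{\sqrt[3]{3} \cdot 35^{\frac{2}{3}}}{12} \right)}.$$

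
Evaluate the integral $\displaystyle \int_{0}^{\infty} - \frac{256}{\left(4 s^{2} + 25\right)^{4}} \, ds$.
$- \frac{4 \pi}{15625}$

Start from the standard arctangent integral
$$J(a) = \int_{0}^{\infty} - \frac{1}{a^{2} + s^{2}} \, ds = - \frac{\pi}{2 a}.$$

Differentiating under the integral sign with respect to $a$,
$$\frac{dJ}{da} = \int_{0}^{\infty} \frac{2 a}{\left(a^{2} + s^{2}\right)^{2}} \, ds = \frac{\pi}{2 a^{2}},$$
so $\int_{0}^{\infty} - \frac{1}{\left(a^{2} + s^{2}\right)^{2}} \, ds = - \frac{\pi}{4 a^{3}}$.

Repeating — each differentiation of $1/(s^2+a^2)^j$ produces $-2ja/(s^2+a^2)^{j+1}$ — and dividing through by $-2ja$ at each step yields, after $3$ differentiations in total,
$$\int_{0}^{\infty} - \frac{1}{\left(a^{2} + s^{2}\right)^{4}} \, ds = - \frac{5 \pi}{32 a^{7}}.$$

Setting $a = \frac{5}{2}$:
$$I = - \frac{4 \pi}{15625}.$$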